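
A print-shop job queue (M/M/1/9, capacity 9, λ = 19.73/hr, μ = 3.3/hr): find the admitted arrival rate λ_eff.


ρ = 5.9788; P_K = (1−ρ)ρ^9/(1−ρ^10) = 0.832742
λ_eff = λ(1 − P_K) = 19.73·(1 − 0.832742) = 19.73·0.167258 = 3.3000 /hr

Final: 3.3000 /hr


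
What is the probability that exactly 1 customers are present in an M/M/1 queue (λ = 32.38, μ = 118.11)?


ρ = 32.38/118.11 = 0.2742
P_n = (1−ρ)·ρ^n = (1 − 0.2742)·0.2742^1 = 0.7258·0.274151 = 0.198992

Final: 0.198992


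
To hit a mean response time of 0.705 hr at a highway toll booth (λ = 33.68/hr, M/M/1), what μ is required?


W = 1/(μ−λ) ⇒ μ − λ = 1/W = 1/0.705 = 1.4184
μ = λ + 1/W = 33.68 + 1.4184 = 35.0984 per hr

Final: 35.0984 /hr


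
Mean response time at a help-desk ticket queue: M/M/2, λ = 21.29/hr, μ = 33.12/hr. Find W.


a = 0.6428; ρ = 0.3214; P₀ = 0.513538
Lq = P₀·a^c·ρ/(c!(1−ρ)²) = 0.07405
Wq = Lq/λ = 0.07405/21.29 = 0.003478 hr
W = Wq + 1/μ = 0.003478 + 0.03019 = 0.03367 hr

Final: 0.03367 hr


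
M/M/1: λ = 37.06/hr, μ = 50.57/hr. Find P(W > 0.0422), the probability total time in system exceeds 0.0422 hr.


W ~ Exponential(μ−λ) for M/M/1.
μ − λ = 50.57 − 37.06 = 13.5100
P(W > t) = e^{−(μ−λ)t} = e^{−0.5701} = 0.565456

Final: 0.565456


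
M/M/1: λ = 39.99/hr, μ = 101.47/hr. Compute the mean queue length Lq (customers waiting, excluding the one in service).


ρ = 39.99/101.47 = 0.3941
Lq = ρ²/(1−ρ) = 0.1553/0.6059 = 0.2563

Final: 0.2563


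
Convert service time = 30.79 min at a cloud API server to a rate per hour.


μ = 1/(service time) in consistent units.
1 hour = 60 min, so μ = 60/30.79 = 1.9487 per hour

Final: 1.9487 /hr


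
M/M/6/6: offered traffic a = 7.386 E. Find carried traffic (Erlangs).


B(6,7.386) = 0.354830 (Erlang-B)
Carried load = a(1 − B) = 7.386·(1 − 0.354830) = 7.386·0.645170 = 4.7652 E

Final: 4.7652 Erlangs


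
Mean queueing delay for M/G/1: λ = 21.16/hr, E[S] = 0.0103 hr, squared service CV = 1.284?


ρ = λ·E[S] = 21.16·0.0103 = 0.2179
E[S²] = E[S]²(1+C_s²) = 0.0103²·(1+1.284) = 0.0002423
Wq = λ·E[S²]/(2(1−ρ)) = 21.16·0.0002423/(2·0.7821) = 0.003278 hr

Final: 0.003278 hr


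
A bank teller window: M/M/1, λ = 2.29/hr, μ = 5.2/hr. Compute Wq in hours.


ρ = 2.29/5.2 = 0.4404
Wq = ρ/(μ−λ) = 0.4404/(5.2 − 2.29) = 0.4404/2.91 = 0.1513 hr

Final: 0.1513 hr


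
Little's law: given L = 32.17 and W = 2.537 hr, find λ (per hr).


λ = L/W = 32.17/2.537 = 12.6803 /hr

Final: 12.6803 /hr


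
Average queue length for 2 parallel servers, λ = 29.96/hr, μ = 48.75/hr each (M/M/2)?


a = λ/μ = 0.6146; ρ = a/2 = 0.3073
P₀ = 0.529892
Lq = P₀·a^c·ρ / (c!·(1−ρ)²) = 0.529892·0.37769·0.3073/(2·0.47986)
= 0.06408

Final: 0.06408


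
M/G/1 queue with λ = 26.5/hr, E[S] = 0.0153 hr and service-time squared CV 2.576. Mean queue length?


ρ = λ·E[S] = 26.5·0.0153 = 0.4054
Lq = ρ²(1+C_s²)/(2(1−ρ)) = 0.1644·(1+2.576)/(2·0.5946)
= 0.1644·3.5760/1.1891 = 0.49437

Final: 0.49437


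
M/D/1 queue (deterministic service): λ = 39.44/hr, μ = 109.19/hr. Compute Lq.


ρ = 39.44/109.19 = 0.3612
M/D/1: Lq = ρ²/(2(1−ρ)) = 0.1305/(2·0.6388) = 0.10212

Final: 0.10212


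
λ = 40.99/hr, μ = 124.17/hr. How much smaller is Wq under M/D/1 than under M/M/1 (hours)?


ρ = 40.99/124.17 = 0.3301
Wq(M/M/1) = ρ/(μ−λ) = 0.3301/83.18 = 0.003969 hr
Wq(M/D/1) = ρ/(2(μ−λ)) = 0.001984 hr
Savings = 0.003969 − 0.001984 = 0.001984 hr

Final: 0.001984 hr


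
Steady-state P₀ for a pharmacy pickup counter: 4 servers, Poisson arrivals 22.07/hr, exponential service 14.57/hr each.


a = λ/μ = 22.07/14.57 = 1.5148; ρ = a/c = 0.3787
Σ_{k=0}^{3} a^k/k! (terms k=0..3) = 1.00000 + 1.51476 + 1.14724 + 0.57926 = 4.24126
Tail: a^4/(4!(1−ρ)) = 5.26467/(24·0.6213) = 0.35306
P₀ = 1/(4.24126 + 0.35306) = 1/4.59433 = 0.217660

Final: 0.217660


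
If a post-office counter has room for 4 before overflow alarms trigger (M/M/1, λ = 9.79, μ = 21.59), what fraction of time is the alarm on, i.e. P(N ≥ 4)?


ρ = 9.79/21.59 = 0.4535
P(N ≥ n) = ρ^n = 0.4535^4 = 0.042279

Final: 0.042279


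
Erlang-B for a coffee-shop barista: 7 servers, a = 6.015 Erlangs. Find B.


B(c,a) = (a^c/c!) / Σ_{k=0}^{c} a^k/k!
a^7/7! = 56.522178
Σ terms (k=0..7): 1.00000 + 6.01500 + 18.09011 + 36.27068 + 54.54203 + 65.61406 + 65.77810 + 56.52218 = 303.832149
B = 56.522178/303.832149 = 0.186031

Final: 0.186031


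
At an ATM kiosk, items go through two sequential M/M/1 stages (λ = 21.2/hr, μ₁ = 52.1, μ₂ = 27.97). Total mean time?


Each node sees arrival rate λ = 21.2/hr (tandem ⇒ throughput preserved).
W₁ = 1/(μ₁−λ) = 1/(52.1−21.2) = 0.03236 hr
W₂ = 1/(μ₂−λ) = 1/(27.97−21.2) = 0.14771 hr
W_total = W₁ + W₂ = 0.03236 + 0.14771 = 0.18007 hr

Final: 0.18007 hr


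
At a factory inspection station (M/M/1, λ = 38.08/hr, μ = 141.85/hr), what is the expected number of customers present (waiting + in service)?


ρ = λ/μ = 38.08/141.85 = 0.2685
L = ρ/(1−ρ) = 0.2685/(1 − 0.2685) = 0.2685/0.7315 = 0.3670

Final: 0.3670


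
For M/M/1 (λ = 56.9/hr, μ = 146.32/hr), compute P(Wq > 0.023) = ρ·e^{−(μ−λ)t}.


ρ = 56.9/146.32 = 0.3889
P(Wq > t) = ρ·e^{−(μ−λ)t} = 0.3889·e^{−2.0567}
= 0.3889·0.127880 = 0.049729

Final: 0.049729


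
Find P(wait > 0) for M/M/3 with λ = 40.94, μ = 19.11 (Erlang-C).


a = λ/μ = 2.1423; ρ = a/3 = 0.7141
P₀ = 0.089532 (from M/M/c formula)
C(c,a) = [a^c/(c!(1−ρ))]·P₀ = [9.83244/(6·0.2859)]·0.089532
= 5.73209·0.089532 = 0.513204

Final: 0.513204


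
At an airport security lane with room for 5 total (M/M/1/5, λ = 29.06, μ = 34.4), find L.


ρ = 29.06/34.4 = 0.8448
L = ρ[1 − (K+1)ρ^K + Kρ^(K+1)] / [(1−ρ)(1−ρ^(K+1))]
Numerator: 0.8448·(1 − 6·0.430215 + 5·0.363432) = 0.199253
Denominator: (0.1552)·(0.636568) = 0.098816
L = 0.199253/0.098816 = 2.0164

Final: 2.0164


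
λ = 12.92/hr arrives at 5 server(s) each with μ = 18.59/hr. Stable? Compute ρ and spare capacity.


Total capacity cμ = 5·18.59 = 92.95/hr
ρ = λ/(cμ) = 12.92/92.95 = 0.1390
Stable ⇔ ρ < 1: YES
Spare capacity = cμ − λ = 92.95 − 12.92 = 80.03/hr

Final: ρ = 0.1390; stable; margin = 80.03/hr


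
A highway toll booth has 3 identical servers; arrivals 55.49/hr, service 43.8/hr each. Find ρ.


ρ = λ/(cμ) = 55.49/(3·43.8) = 55.49/131.40 = 0.4223

Final: 0.4223


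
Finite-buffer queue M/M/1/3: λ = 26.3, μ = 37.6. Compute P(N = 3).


ρ = λ/μ = 26.3/37.6 = 0.6995
P_K = (1−ρ)ρ^K/(1−ρ^(K+1)) = (0.3005·0.342219)/(1 − 0.239371)
= 0.102848/0.760629 = 0.135214

Final: 0.135214


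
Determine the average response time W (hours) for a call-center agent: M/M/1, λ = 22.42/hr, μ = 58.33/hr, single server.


W = 1/(μ−λ) = 1/(58.33 − 22.42) = 1/35.91 = 0.02785 hr

Final: 0.02785 hr


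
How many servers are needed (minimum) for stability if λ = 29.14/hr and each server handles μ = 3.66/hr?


Stability requires cμ > λ ⇔ c > λ/μ.
λ/μ = 29.14/3.66 = 7.9617
Minimum integer c = ⌊7.9617⌋ + 1 = 8
Check: 8·3.66 = 29.28 > 29.14, while 7·3.66 = 25.62 ≤ 29.14

Final: 8 servers


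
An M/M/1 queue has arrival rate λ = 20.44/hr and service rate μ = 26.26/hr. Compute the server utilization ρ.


ρ = λ/μ = 20.44/26.26 = 0.7784

Final: 0.7784


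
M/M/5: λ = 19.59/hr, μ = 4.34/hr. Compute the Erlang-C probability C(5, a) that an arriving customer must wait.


a = λ/μ = 4.5138; ρ = a/5 = 0.9028
P₀ = 0.004787 (from M/M/c formula)
C(c,a) = [a^c/(c!(1−ρ))]·P₀ = [1873.80128/(120·0.09724)]·0.004787
= 160.59039·0.004787 = 0.768683

Final: 0.768683


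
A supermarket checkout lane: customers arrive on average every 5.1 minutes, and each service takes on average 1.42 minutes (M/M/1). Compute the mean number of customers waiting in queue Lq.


λ = 60/5.1 = 11.7647 /hr
μ = 60/1.42 = 42.2535 /hr
ρ = λ/μ = 11.7647/42.2535 = 0.2784
Lq = ρ²/(1−ρ) = 0.07752/0.7216 = 0.1074

Final: 0.1074


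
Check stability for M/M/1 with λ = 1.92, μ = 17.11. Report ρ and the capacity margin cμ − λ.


Total capacity cμ = 1·17.11 = 17.11/hr
ρ = λ/(cμ) = 1.92/17.11 = 0.1122
Stable ⇔ ρ < 1: YES
Spare capacity = cμ − λ = 17.11 − 1.92 = 15.19/hr

Final: ρ = 0.1122; stable; margin = 15.19/hr


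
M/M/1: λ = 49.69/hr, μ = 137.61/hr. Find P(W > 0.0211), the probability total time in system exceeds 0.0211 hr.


W ~ Exponential(μ−λ) for M/M/1.
μ − λ = 137.61 − 49.69 = 87.9200
P(W > t) = e^{−(μ−λ)t} = e^{−1.8551} = 0.156435

Final: 0.156435


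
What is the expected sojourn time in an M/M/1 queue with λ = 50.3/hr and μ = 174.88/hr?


W = 1/(μ−λ) = 1/(174.88 − 50.3) = 1/124.58 = 0.008027 hr

Final: 0.008027 hr


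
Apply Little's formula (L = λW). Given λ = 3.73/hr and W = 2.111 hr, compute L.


L = λW = 3.73·2.111 = 7.8740

Final: 7.8740


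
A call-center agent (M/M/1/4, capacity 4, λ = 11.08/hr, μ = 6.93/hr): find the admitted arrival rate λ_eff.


ρ = 1.5988; P_K = (1−ρ)ρ^4/(1−ρ^5) = 0.414192
λ_eff = λ(1 − P_K) = 11.08·(1 − 0.414192) = 11.08·0.585808 = 6.4908 /hr

Final: 6.4908 /hr


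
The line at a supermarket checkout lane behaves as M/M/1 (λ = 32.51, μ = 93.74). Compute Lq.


ρ = 32.51/93.74 = 0.3468
Lq = ρ²/(1−ρ) = 0.1203/0.6532 = 0.1841

Final: 0.1841


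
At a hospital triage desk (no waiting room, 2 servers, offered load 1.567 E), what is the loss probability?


B(c,a) = (a^c/c!) / Σ_{k=0}^{c} a^k/k!
a^2/2! = 1.227745
Σ terms (k=0..2): 1.00000 + 1.56700 + 1.22774 = 3.794745
B = 1.227745/3.794745 = 0.323538

Final: 0.323538


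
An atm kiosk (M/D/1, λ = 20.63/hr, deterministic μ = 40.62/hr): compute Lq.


ρ = 20.63/40.62 = 0.5079
M/D/1: Lq = ρ²/(2(1−ρ)) = 0.2579/(2·0.4921) = 0.26207

Final: 0.26207


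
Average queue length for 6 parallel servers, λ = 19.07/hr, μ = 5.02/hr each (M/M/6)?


a = λ/μ = 3.7988; ρ = a/6 = 0.6331
P₀ = 0.020921
Lq = P₀·a^c·ρ / (c!·(1−ρ)²) = 0.020921·3005.25865·0.6331/(720·0.13459)
= 0.41079

Final: 0.41079


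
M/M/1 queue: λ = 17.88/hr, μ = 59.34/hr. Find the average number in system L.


ρ = λ/μ = 17.88/59.34 = 0.3013
L = ρ/(1−ρ) = 0.3013/(1 − 0.3013) = 0.3013/0.6987 = 0.4313

Final: 0.4313


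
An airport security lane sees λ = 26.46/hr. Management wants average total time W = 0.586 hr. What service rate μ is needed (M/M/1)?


W = 1/(μ−λ) ⇒ μ − λ = 1/W = 1/0.586 = 1.7065
μ = λ + 1/W = 26.46 + 1.7065 = 28.1665 per hr

Final: 28.1665 /hr


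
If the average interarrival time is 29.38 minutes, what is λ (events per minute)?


λ = 1/(interarrival time) in consistent units.
1 minute = 1 min, so λ = 1/29.38 = 0.03404 per minute

Final: 0.03404 /min


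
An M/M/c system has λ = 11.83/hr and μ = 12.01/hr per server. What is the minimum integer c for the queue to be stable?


Stability requires cμ > λ ⇔ c > λ/μ.
λ/μ = 11.83/12.01 = 0.9850
Minimum integer c = ⌊0.9850⌋ + 1 = 1
Check: 1·12.01 = 12.01 > 11.83, while 0·12.01 = 0.00 ≤ 11.83

Final: 1 servers


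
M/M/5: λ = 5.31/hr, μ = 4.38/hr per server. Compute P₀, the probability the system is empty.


a = λ/μ = 5.31/4.38 = 1.2123; ρ = a/c = 0.2425
Σ_{k=0}^{4} a^k/k! (terms k=0..4) = 1.00000 + 1.21233 + 0.73487 + 0.29697 + 0.09001 = 3.33417
Tail: a^5/(5!(1−ρ)) = 2.61880/(120·0.7575) = 0.02881
P₀ = 1/(3.33417 + 0.02881) = 1/3.36298 = 0.297355

Final: 0.297355


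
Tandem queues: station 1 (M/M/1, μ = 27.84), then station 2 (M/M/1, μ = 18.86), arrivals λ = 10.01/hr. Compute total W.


Each node sees arrival rate λ = 10.01/hr (tandem ⇒ throughput preserved).
W₁ = 1/(μ₁−λ) = 1/(27.84−10.01) = 0.05609 hr
W₂ = 1/(μ₂−λ) = 1/(18.86−10.01) = 0.11299 hr
W_total = W₁ + W₂ = 0.05609 + 0.11299 = 0.16908 hr

Final: 0.16908 hr


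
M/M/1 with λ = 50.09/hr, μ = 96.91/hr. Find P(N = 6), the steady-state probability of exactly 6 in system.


ρ = 50.09/96.91 = 0.5169
P_n = (1−ρ)·ρ^n = (1 − 0.5169)·0.5169^6 = 0.4831·0.019068 = 0.009212

Final: 0.009212


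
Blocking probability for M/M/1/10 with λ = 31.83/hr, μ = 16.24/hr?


ρ = λ/μ = 31.83/16.24 = 1.9600
P_K = (1−ρ)ρ^K/(1−ρ^(K+1)) = (-0.9600·836.577418)/(1 − 1639.671133)
= -803.093716/-1638.671133 = 0.490088

Final: 0.490088


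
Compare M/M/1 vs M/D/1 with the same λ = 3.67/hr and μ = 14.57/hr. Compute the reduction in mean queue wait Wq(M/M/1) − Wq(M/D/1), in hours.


ρ = 3.67/14.57 = 0.2519
Wq(M/M/1) = ρ/(μ−λ) = 0.2519/10.90 = 0.02311 hr
Wq(M/D/1) = ρ/(2(μ−λ)) = 0.01155 hr
Savings = 0.02311 − 0.01155 = 0.01155 hr

Final: 0.01155 hr


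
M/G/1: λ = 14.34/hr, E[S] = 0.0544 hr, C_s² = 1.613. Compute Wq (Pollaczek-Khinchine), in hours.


ρ = λ·E[S] = 14.34·0.0544 = 0.7801
E[S²] = E[S]²(1+C_s²) = 0.0544²·(1+1.613) = 0.007733
Wq = λ·E[S²]/(2(1−ρ)) = 14.34·0.007733/(2·0.2199) = 0.25213 hr

Final: 0.25213 hr


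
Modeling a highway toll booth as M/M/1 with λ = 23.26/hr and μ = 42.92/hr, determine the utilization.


ρ = λ/μ = 23.26/42.92 = 0.5419

Final: 0.5419


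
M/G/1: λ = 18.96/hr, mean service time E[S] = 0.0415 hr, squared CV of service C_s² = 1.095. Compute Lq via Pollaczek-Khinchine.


ρ = λ·E[S] = 18.96·0.0415 = 0.7868
Lq = ρ²(1+C_s²)/(2(1−ρ)) = 0.6191·(1+1.095)/(2·0.2132)
= 0.6191·2.0950/0.4263 = 3.04243

Final: 3.04243


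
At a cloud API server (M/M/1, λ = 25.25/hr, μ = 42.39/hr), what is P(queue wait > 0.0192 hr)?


ρ = 25.25/42.39 = 0.5957
P(Wq > t) = ρ·e^{−(μ−λ)t} = 0.5957·e^{−0.3291}
= 0.5957·0.719580 = 0.428624

Final: 0.428624


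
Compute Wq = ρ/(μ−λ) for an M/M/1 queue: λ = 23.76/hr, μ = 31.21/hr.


ρ = 23.76/31.21 = 0.7613
Wq = ρ/(μ−λ) = 0.7613/(31.21 − 23.76) = 0.7613/7.45 = 0.1022 hr

Final: 0.1022 hr


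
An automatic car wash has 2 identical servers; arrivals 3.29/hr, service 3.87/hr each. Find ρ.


ρ = λ/(cμ) = 3.29/(2·3.87) = 3.29/7.74 = 0.4251

Final: 0.4251


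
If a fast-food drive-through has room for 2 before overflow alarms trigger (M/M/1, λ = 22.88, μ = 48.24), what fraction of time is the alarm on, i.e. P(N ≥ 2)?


ρ = 22.88/48.24 = 0.4743
P(N ≥ n) = ρ^n = 0.4743^2 = 0.224956

Final: 0.224956


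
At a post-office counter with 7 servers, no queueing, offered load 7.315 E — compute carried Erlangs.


B(7,7.315) = 0.268137 (Erlang-B)
Carried load = a(1 − B) = 7.315·(1 − 0.268137) = 7.315·0.731863 = 5.3536 E

Final: 5.3536 Erlangs


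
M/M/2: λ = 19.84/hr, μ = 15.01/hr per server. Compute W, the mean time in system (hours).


a = 1.3218; ρ = 0.6609; P₀ = 0.204172
Lq = P₀·a^c·ρ/(c!(1−ρ)²) = 1.02505
Wq = Lq/λ = 1.02505/19.84 = 0.05167 hr
W = Wq + 1/μ = 0.05167 + 0.06662 = 0.11829 hr

Final: 0.11829 hr


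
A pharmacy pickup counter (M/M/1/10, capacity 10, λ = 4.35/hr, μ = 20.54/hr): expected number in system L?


ρ = 4.35/20.54 = 0.2118
L = ρ[1 − (K+1)ρ^K + Kρ^(K+1)] / [(1−ρ)(1−ρ^(K+1))]
Numerator: 0.2118·(1 − 11·0.0000001815 + 10·0.00000003844) = 0.211782
Denominator: (0.7882)·(1.000000) = 0.788218
L = 0.211782/0.788218 = 0.2687

Final: 0.2687


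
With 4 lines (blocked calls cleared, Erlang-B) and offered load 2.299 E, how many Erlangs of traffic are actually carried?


B(4,2.299) = 0.127477 (Erlang-B)
Carried load = a(1 − B) = 2.299·(1 − 0.127477) = 2.299·0.872523 = 2.0059 E

Final: 2.0059 Erlangs


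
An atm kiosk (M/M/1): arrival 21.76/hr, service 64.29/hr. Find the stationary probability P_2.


ρ = 21.76/64.29 = 0.3385
P_n = (1−ρ)·ρ^n = (1 − 0.3385)·0.3385^2 = 0.6615·0.114559 = 0.075785

Final: 0.075785


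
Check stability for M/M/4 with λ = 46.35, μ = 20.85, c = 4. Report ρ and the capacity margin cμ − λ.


Total capacity cμ = 4·20.85 = 83.40/hr
ρ = λ/(cμ) = 46.35/83.40 = 0.5558
Stable ⇔ ρ < 1: YES
Spare capacity = cμ − λ = 83.40 − 46.35 = 37.05/hr

Final: ρ = 0.5558; stable; margin = 37.05/hr


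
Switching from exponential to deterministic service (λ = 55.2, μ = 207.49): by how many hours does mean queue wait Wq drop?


ρ = 55.2/207.49 = 0.2660
Wq(M/M/1) = ρ/(μ−λ) = 0.2660/152.29 = 0.001747 hr
Wq(M/D/1) = ρ/(2(μ−λ)) = 0.0008735 hr
Savings = 0.001747 − 0.0008735 = 0.0008735 hr

Final: 0.0008735 hr


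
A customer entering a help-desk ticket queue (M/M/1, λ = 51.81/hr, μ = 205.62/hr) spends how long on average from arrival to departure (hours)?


W = 1/(μ−λ) = 1/(205.62 − 51.81) = 1/153.81 = 0.006502 hr

Final: 0.006502 hr


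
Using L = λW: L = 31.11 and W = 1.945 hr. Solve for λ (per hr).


λ = L/W = 31.11/1.945 = 15.9949 /hr

Final: 15.9949 /hr


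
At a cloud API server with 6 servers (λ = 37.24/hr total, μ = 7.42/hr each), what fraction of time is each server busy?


ρ = λ/(cμ) = 37.24/(6·7.42) = 37.24/44.52 = 0.8365

Final: 0.8365


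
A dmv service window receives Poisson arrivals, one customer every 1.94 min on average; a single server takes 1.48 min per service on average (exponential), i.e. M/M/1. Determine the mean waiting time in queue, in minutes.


λ = 60/1.94 = 30.9278 /hr
μ = 60/1.48 = 40.5405 /hr
ρ = λ/μ = 30.9278/40.5405 = 0.7629
Wq = ρ/(μ−λ) = 0.7629/(40.5405−30.9278) = 0.07936 hr
In minutes: 0.07936·60 = 4.762 min

Final: 4.762 min


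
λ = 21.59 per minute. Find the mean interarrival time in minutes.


Mean interarrival time = 1/λ = 1/21.59 minute = 0.04632 minute
In minutes: 0.04632 × 1 = 0.04632 min

Final: 0.04632 min


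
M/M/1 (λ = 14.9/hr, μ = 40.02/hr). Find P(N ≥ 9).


ρ = 14.9/40.02 = 0.3723
P(N ≥ n) = ρ^n = 0.3723^9 = 0.0001375

Final: 0.0001375


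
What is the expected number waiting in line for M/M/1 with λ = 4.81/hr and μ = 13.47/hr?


ρ = 4.81/13.47 = 0.3571
Lq = ρ²/(1−ρ) = 0.1275/0.6429 = 0.1983

Final: 0.1983


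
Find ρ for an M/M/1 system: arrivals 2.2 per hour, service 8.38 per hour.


ρ = λ/μ = 2.2/8.38 = 0.2625

Final: 0.2625


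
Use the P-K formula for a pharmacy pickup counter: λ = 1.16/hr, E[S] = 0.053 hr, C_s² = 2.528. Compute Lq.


ρ = λ·E[S] = 1.16·0.053 = 0.06148
Lq = ρ²(1+C_s²)/(2(1−ρ)) = 0.003780·(1+2.528)/(2·0.9385)
= 0.003780·3.5280/1.8770 = 0.007104

Final: 0.007104


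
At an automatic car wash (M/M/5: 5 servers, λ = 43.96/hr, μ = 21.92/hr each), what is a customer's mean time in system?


a = 2.0055; ρ = 0.4011; P₀ = 0.133580
Lq = P₀·a^c·ρ/(c!(1−ρ)²) = 0.04038
Wq = Lq/λ = 0.04038/43.96 = 0.0009186 hr
W = Wq + 1/μ = 0.0009186 + 0.04562 = 0.04654 hr

Final: 0.04654 hr


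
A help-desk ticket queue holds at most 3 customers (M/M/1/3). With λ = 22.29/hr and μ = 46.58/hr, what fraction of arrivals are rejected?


ρ = λ/μ = 22.29/46.58 = 0.4785
P_K = (1−ρ)ρ^K/(1−ρ^(K+1)) = (0.5215·0.109580)/(1 − 0.052438)
= 0.057143/0.947562 = 0.060305

Final: 0.060305


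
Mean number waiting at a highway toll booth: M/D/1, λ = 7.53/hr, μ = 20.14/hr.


ρ = 7.53/20.14 = 0.3739
M/D/1: Lq = ρ²/(2(1−ρ)) = 0.1398/(2·0.6261) = 0.11163

Final: 0.11163


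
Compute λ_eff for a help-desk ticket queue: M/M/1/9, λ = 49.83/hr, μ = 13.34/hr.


ρ = 3.7354; P_K = (1−ρ)ρ^9/(1−ρ^10) = 0.732291
λ_eff = λ(1 − P_K) = 49.83·(1 − 0.732291) = 49.83·0.267709 = 13.3399 /hr

Final: 13.3399 /hr


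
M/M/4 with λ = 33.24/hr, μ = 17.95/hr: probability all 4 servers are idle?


a = λ/μ = 33.24/17.95 = 1.8518; ρ = a/c = 0.4630
Σ_{k=0}^{3} a^k/k! (terms k=0..3) = 1.00000 + 1.85181 + 1.71460 + 1.05837 = 5.62478
Tail: a^4/(4!(1−ρ)) = 11.75943/(24·0.5370) = 0.91235
P₀ = 1/(5.62478 + 0.91235) = 1/6.53714 = 0.152972

Final: 0.152972


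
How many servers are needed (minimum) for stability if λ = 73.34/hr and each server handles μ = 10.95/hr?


Stability requires cμ > λ ⇔ c > λ/μ.
λ/μ = 73.34/10.95 = 6.6977
Minimum integer c = ⌊6.6977⌋ + 1 = 7
Check: 7·10.95 = 76.65 > 73.34, while 6·10.95 = 65.70 ≤ 73.34

Final: 7 servers


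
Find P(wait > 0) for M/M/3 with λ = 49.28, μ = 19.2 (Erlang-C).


a = λ/μ = 2.5667; ρ = a/3 = 0.8556
P₀ = 0.037921 (from M/M/c formula)
C(c,a) = [a^c/(c!(1−ρ))]·P₀ = [16.90863/(6·0.1444)]·0.037921
= 19.50996·0.037921 = 0.739840

Final: 0.739840


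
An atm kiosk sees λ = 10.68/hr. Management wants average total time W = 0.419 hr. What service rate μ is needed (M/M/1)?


W = 1/(μ−λ) ⇒ μ − λ = 1/W = 1/0.419 = 2.3866
μ = λ + 1/W = 10.68 + 2.3866 = 13.0666 per hr

Final: 13.0666 /hr


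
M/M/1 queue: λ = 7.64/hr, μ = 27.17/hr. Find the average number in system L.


ρ = λ/μ = 7.64/27.17 = 0.2812
L = ρ/(1−ρ) = 0.2812/(1 − 0.2812) = 0.2812/0.7188 = 0.3912

Final: 0.3912


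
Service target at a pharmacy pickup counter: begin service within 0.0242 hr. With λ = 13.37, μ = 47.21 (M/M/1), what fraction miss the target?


ρ = 13.37/47.21 = 0.2832
P(Wq > t) = ρ·e^{−(μ−λ)t} = 0.2832·e^{−0.8189}
= 0.2832·0.440904 = 0.124865

Final: 0.124865


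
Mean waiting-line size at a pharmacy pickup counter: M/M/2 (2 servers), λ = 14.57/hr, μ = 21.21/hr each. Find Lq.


a = λ/μ = 0.6869; ρ = a/2 = 0.3435
P₀ = 0.488682
Lq = P₀·a^c·ρ / (c!·(1−ρ)²) = 0.488682·0.47189·0.3435/(2·0.43103)
= 0.09188

Final: 0.09188


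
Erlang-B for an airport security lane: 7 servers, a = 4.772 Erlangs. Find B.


B(c,a) = (a^c/c!) / Σ_{k=0}^{c} a^k/k!
a^7/7! = 11.180790
Σ terms (k=0..7): 1.00000 + 4.77200 + 11.38599 + 18.11132 + 21.60680 + 20.62153 + 16.40099 + 11.18079 = 105.079427
B = 11.180790/105.079427 = 0.106403

Final: 0.106403


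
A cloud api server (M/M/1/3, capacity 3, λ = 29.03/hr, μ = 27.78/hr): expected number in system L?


ρ = 29.03/27.78 = 1.0450
L = ρ[1 − (K+1)ρ^K + Kρ^(K+1)] / [(1−ρ)(1−ρ^(K+1))]
Numerator: 1.0450·(1 − 4·1.141154 + 3·1.192502) = 0.013469
Denominator: (-0.04500)·(-0.192502) = 0.008662
L = 0.013469/0.008662 = 1.5550

Final: 1.5550


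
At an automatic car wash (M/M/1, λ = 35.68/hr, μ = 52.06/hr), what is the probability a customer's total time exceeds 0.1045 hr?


W ~ Exponential(μ−λ) for M/M/1.
μ − λ = 52.06 − 35.68 = 16.3800
P(W > t) = e^{−(μ−λ)t} = e^{−1.7117} = 0.180557

Final: 0.180557


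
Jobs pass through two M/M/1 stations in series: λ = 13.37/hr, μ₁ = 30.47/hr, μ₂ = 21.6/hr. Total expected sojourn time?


Each node sees arrival rate λ = 13.37/hr (tandem ⇒ throughput preserved).
W₁ = 1/(μ₁−λ) = 1/(30.47−13.37) = 0.05848 hr
W₂ = 1/(μ₂−λ) = 1/(21.6−13.37) = 0.12151 hr
W_total = W₁ + W₂ = 0.05848 + 0.12151 = 0.17999 hr

Final: 0.17999 hr


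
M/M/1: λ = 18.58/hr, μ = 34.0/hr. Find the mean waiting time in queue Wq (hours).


ρ = 18.58/34.0 = 0.5465
Wq = ρ/(μ−λ) = 0.5465/(34.0 − 18.58) = 0.5465/15.42 = 0.03544 hr

Final: 0.03544 hr


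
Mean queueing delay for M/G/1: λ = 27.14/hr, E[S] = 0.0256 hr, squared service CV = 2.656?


ρ = λ·E[S] = 27.14·0.0256 = 0.6948
E[S²] = E[S]²(1+C_s²) = 0.0256²·(1+2.656) = 0.002396
Wq = λ·E[S²]/(2(1−ρ)) = 27.14·0.002396/(2·0.3052) = 0.10653 hr

Final: 0.10653 hr


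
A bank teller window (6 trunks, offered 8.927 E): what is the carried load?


B(6,8.927) = 0.437051 (Erlang-B)
Carried load = a(1 − B) = 8.927·(1 − 0.437051) = 8.927·0.562949 = 5.0254 E

Final: 5.0254 Erlangs


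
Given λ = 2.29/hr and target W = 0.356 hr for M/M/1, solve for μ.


W = 1/(μ−λ) ⇒ μ − λ = 1/W = 1/0.356 = 2.8090
μ = λ + 1/W = 2.29 + 2.8090 = 5.0990 per hr

Final: 5.0990 /hr


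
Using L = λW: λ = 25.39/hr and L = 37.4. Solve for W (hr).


W = L/λ = 37.4/25.39 = 1.4730 hr

Final: 1.4730 hr


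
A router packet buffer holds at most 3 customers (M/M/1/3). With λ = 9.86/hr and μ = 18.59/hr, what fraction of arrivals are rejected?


ρ = λ/μ = 9.86/18.59 = 0.5304
P_K = (1−ρ)ρ^K/(1−ρ^(K+1)) = (0.4696·0.149208)/(1 − 0.079139)
= 0.070069/0.920861 = 0.076091

Final: 0.076091


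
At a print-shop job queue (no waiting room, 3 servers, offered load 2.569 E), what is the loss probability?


B(c,a) = (a^c/c!) / Σ_{k=0}^{c} a^k/k!
a^3/3! = 2.825798
Σ terms (k=0..3): 1.00000 + 2.56900 + 3.29988 + 2.82580 = 9.694678
B = 2.825798/9.694678 = 0.291479

Final: 0.291479


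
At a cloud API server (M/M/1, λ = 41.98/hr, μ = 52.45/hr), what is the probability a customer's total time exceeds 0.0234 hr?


W ~ Exponential(μ−λ) for M/M/1.
μ − λ = 52.45 − 41.98 = 10.4700
P(W > t) = e^{−(μ−λ)t} = e^{−0.2450} = 0.782706

Final: 0.782706


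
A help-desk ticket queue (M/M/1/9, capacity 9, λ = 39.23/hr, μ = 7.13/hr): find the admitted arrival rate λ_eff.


ρ = 5.5021; P_K = (1−ρ)ρ^9/(1−ρ^10) = 0.818251
λ_eff = λ(1 − P_K) = 39.23·(1 − 0.818251) = 39.23·0.181749 = 7.1300 /hr

Final: 7.1300 /hr


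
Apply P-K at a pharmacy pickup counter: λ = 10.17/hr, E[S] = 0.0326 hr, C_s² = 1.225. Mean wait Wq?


ρ = λ·E[S] = 10.17·0.0326 = 0.3315
E[S²] = E[S]²(1+C_s²) = 0.0326²·(1+1.225) = 0.002365
Wq = λ·E[S²]/(2(1−ρ)) = 10.17·0.002365/(2·0.6685) = 0.01799 hr

Final: 0.01799 hr


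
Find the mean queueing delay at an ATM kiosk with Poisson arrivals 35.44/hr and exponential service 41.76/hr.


ρ = 35.44/41.76 = 0.8487
Wq = ρ/(μ−λ) = 0.8487/(41.76 − 35.44) = 0.8487/6.32 = 0.1343 hr

Final: 0.1343 hr


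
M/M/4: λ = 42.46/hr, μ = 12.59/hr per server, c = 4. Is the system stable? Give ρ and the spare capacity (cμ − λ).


Total capacity cμ = 4·12.59 = 50.36/hr
ρ = λ/(cμ) = 42.46/50.36 = 0.8431
Stable ⇔ ρ < 1: YES
Spare capacity = cμ − λ = 50.36 − 42.46 = 7.90/hr

Final: ρ = 0.8431; stable; margin = 7.90/hr


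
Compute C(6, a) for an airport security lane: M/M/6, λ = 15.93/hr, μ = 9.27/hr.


a = λ/μ = 1.7184; ρ = a/6 = 0.2864
P₀ = 0.179240 (from M/M/c formula)
C(c,a) = [a^c/(c!(1−ρ))]·P₀ = [25.75231/(720·0.7136)]·0.179240
= 0.05012·0.179240 = 0.008984

Final: 0.008984


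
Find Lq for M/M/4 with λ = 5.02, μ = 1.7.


a = λ/μ = 2.9529; ρ = a/4 = 0.7382
P₀ = 0.040474
Lq = P₀·a^c·ρ / (c!·(1−ρ)²) = 0.040474·76.03599·0.7382/(24·0.06852)
= 1.38150

Final: 1.38150


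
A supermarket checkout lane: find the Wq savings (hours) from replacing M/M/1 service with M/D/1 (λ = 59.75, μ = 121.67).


ρ = 59.75/121.67 = 0.4911
Wq(M/M/1) = ρ/(μ−λ) = 0.4911/61.92 = 0.007931 hr
Wq(M/D/1) = ρ/(2(μ−λ)) = 0.003965 hr
Savings = 0.007931 − 0.003965 = 0.003965 hr

Final: 0.003965 hr


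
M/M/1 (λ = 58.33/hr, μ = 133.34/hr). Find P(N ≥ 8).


ρ = 58.33/133.34 = 0.4375
P(N ≥ n) = ρ^n = 0.4375^8 = 0.001341

Final: 0.001341


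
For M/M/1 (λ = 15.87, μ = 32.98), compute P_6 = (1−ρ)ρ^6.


ρ = 15.87/32.98 = 0.4812
P_n = (1−ρ)·ρ^n = (1 − 0.4812)·0.4812^6 = 0.5188·0.012415 = 0.006441

Final: 0.006441


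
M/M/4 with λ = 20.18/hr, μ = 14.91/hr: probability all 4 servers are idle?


a = λ/μ = 20.18/14.91 = 1.3535; ρ = a/c = 0.3384
Σ_{k=0}^{3} a^k/k! (terms k=0..3) = 1.00000 + 1.35345 + 0.91592 + 0.41322 = 3.68259
Tail: a^4/(4!(1−ρ)) = 3.35563/(24·0.6616) = 0.21132
P₀ = 1/(3.68259 + 0.21132) = 1/3.89391 = 0.256811

Final: 0.256811


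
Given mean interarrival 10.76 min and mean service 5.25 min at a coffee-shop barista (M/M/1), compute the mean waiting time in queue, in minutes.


λ = 60/10.76 = 5.5762 /hr
μ = 60/5.25 = 11.4286 /hr
ρ = λ/μ = 5.5762/11.4286 = 0.4879
Wq = ρ/(μ−λ) = 0.4879/(11.4286−5.5762) = 0.08337 hr
In minutes: 0.08337·60 = 5.002 min

Final: 5.002 min


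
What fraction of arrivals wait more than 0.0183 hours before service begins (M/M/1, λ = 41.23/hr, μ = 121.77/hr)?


ρ = 41.23/121.77 = 0.3386
P(Wq > t) = ρ·e^{−(μ−λ)t} = 0.3386·e^{−1.4739}
= 0.3386·0.229035 = 0.077549

Final: 0.077549


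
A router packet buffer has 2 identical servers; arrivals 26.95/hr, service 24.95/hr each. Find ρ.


ρ = λ/(cμ) = 26.95/(2·24.95) = 26.95/49.90 = 0.5401

Final: 0.5401


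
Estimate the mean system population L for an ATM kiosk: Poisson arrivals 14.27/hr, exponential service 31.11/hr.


ρ = λ/μ = 14.27/31.11 = 0.4587
L = ρ/(1−ρ) = 0.4587/(1 − 0.4587) = 0.4587/0.5413 = 0.8474

Final: 0.8474


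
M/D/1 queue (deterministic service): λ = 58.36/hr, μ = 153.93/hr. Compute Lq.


ρ = 58.36/153.93 = 0.3791
M/D/1: Lq = ρ²/(2(1−ρ)) = 0.1437/(2·0.6209) = 0.11576

Final: 0.11576


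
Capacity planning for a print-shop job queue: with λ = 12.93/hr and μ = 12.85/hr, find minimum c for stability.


Stability requires cμ > λ ⇔ c > λ/μ.
λ/μ = 12.93/12.85 = 1.0062
Minimum integer c = ⌊1.0062⌋ + 1 = 2
Check: 2·12.85 = 25.70 > 12.93, while 1·12.85 = 12.85 ≤ 12.93

Final: 2 servers


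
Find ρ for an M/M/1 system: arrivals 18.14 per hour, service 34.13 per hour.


ρ = λ/μ = 18.14/34.13 = 0.5315

Final: 0.5315


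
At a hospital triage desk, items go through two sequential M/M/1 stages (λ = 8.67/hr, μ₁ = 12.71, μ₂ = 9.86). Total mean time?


Each node sees arrival rate λ = 8.67/hr (tandem ⇒ throughput preserved).
W₁ = 1/(μ₁−λ) = 1/(12.71−8.67) = 0.24752 hr
W₂ = 1/(μ₂−λ) = 1/(9.86−8.67) = 0.84034 hr
W_total = W₁ + W₂ = 0.24752 + 0.84034 = 1.08786 hr

Final: 1.08786 hr


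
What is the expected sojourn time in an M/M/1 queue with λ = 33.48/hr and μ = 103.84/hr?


W = 1/(μ−λ) = 1/(103.84 − 33.48) = 1/70.36 = 0.01421 hr

Final: 0.01421 hr


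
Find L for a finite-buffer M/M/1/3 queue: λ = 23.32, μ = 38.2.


ρ = 23.32/38.2 = 0.6105
L = ρ[1 − (K+1)ρ^K + Kρ^(K+1)] / [(1−ρ)(1−ρ^(K+1))]
Numerator: 0.6105·(1 − 4·0.227507 + 3·0.138887) = 0.309283
Denominator: (0.3895)·(0.861113) = 0.335428
L = 0.309283/0.335428 = 0.9221

Final: 0.9221


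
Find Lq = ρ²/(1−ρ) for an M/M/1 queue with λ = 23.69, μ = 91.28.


ρ = 23.69/91.28 = 0.2595
Lq = ρ²/(1−ρ) = 0.06736/0.7405 = 0.09096

Final: 0.09096


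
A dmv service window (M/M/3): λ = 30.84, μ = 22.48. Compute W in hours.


a = 1.3719; ρ = 0.4573; P₀ = 0.243554
Lq = P₀·a^c·ρ/(c!(1−ρ)²) = 0.16273
Wq = Lq/λ = 0.16273/30.84 = 0.005277 hr
W = Wq + 1/μ = 0.005277 + 0.04448 = 0.04976 hr

Final: 0.04976 hr


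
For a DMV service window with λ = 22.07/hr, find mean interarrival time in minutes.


Mean interarrival time = 1/λ = 1/22.07 hour = 0.04531 hour
In minutes: 0.04531 × 60 = 2.7186 min

Final: 2.7186 min


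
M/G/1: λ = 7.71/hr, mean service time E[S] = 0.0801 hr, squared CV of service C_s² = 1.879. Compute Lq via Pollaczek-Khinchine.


ρ = λ·E[S] = 7.71·0.0801 = 0.6176
Lq = ρ²(1+C_s²)/(2(1−ρ)) = 0.3814·(1+1.879)/(2·0.3824)
= 0.3814·2.8790/0.7649 = 1.43560

Final: 1.43560


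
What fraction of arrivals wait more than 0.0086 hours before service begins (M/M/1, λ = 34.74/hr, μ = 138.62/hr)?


ρ = 34.74/138.62 = 0.2506
P(Wq > t) = ρ·e^{−(μ−λ)t} = 0.2506·e^{−0.8934}
= 0.2506·0.409275 = 0.102570

Final: 0.102570


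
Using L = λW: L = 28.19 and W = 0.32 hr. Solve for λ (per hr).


λ = L/W = 28.19/0.32 = 88.0938 /hr

Final: 88.0938 /hr


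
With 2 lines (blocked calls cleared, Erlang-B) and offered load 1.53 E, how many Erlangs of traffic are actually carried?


B(2,1.53) = 0.316299 (Erlang-B)
Carried load = a(1 − B) = 1.53·(1 − 0.316299) = 1.53·0.683701 = 1.0461 E

Final: 1.0461 Erlangs


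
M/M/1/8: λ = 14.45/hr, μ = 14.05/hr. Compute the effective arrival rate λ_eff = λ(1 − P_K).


ρ = 1.0285; P_K = (1−ρ)ρ^8/(1−ρ^9) = 0.123989
λ_eff = λ(1 − P_K) = 14.45·(1 − 0.123989) = 14.45·0.876011 = 12.6584 /hr

Final: 12.6584 /hr


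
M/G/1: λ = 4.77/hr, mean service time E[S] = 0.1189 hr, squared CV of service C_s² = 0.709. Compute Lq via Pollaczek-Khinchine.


ρ = λ·E[S] = 4.77·0.1189 = 0.5672
Lq = ρ²(1+C_s²)/(2(1−ρ)) = 0.3217·(1+0.709)/(2·0.4328)
= 0.3217·1.7090/0.8657 = 0.63501

Final: 0.63501


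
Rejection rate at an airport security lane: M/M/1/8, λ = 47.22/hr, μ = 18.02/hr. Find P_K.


ρ = λ/μ = 47.22/18.02 = 2.6204
P_K = (1−ρ)ρ^K/(1−ρ^(K+1)) = (-1.6204·2223.154108)/(1 − 5825.601386)
= -3602.447278/-5824.601386 = 0.618488

Final: 0.618488


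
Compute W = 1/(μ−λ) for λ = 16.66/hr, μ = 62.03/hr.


W = 1/(μ−λ) = 1/(62.03 − 16.66) = 1/45.37 = 0.02204 hr

Final: 0.02204 hr


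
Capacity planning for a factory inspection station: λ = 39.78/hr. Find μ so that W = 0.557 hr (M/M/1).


W = 1/(μ−λ) ⇒ μ − λ = 1/W = 1/0.557 = 1.7953
μ = λ + 1/W = 39.78 + 1.7953 = 41.5753 per hr

Final: 41.5753 /hr


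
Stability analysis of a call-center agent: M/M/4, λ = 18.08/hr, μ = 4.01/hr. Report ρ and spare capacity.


Total capacity cμ = 4·4.01 = 16.04/hr
ρ = λ/(cμ) = 18.08/16.04 = 1.1272
Stable ⇔ ρ < 1: NO
Spare capacity = cμ − λ = 16.04 − 18.08 = -2.04/hr

Final: ρ = 1.1272; unstable; margin = -2.04/hr


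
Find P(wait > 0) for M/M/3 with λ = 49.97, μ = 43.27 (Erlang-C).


a = λ/μ = 1.1548; ρ = a/3 = 0.3849
P₀ = 0.308735 (from M/M/c formula)
C(c,a) = [a^c/(c!(1−ρ))]·P₀ = [1.54017/(6·0.6151)]·0.308735
= 0.41735·0.308735 = 0.128852

Final: 0.128852


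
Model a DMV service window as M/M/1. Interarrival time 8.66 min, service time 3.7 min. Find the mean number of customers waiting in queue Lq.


λ = 60/8.66 = 6.9284 /hr
μ = 60/3.7 = 16.2162 /hr
ρ = λ/μ = 6.9284/16.2162 = 0.4273
Lq = ρ²/(1−ρ) = 0.1825/0.5727 = 0.3187

Final: 0.3187


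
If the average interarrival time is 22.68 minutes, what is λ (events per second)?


λ = 1/(interarrival time) in consistent units.
1 second = 0.0166667 min, so λ = 0.0166667/22.68 = 0.0007349 per second

Final: 0.0007349 /sec


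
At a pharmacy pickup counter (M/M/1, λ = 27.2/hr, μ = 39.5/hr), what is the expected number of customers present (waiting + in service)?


ρ = λ/μ = 27.2/39.5 = 0.6886
L = ρ/(1−ρ) = 0.6886/(1 − 0.6886) = 0.6886/0.3114 = 2.2114

Final: 2.2114


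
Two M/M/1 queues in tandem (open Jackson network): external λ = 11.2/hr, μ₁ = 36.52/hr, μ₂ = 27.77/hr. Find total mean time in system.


Each node sees arrival rate λ = 11.2/hr (tandem ⇒ throughput preserved).
W₁ = 1/(μ₁−λ) = 1/(36.52−11.2) = 0.03949 hr
W₂ = 1/(μ₂−λ) = 1/(27.77−11.2) = 0.06035 hr
W_total = W₁ + W₂ = 0.03949 + 0.06035 = 0.09984 hr

Final: 0.09984 hr


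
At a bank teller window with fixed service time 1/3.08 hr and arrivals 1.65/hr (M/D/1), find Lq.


ρ = 1.65/3.08 = 0.5357
M/D/1: Lq = ρ²/(2(1−ρ)) = 0.2870/(2·0.4643) = 0.30907

Final: 0.30907


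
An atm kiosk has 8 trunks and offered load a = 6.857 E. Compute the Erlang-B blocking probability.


B(c,a) = (a^c/c!) / Σ_{k=0}^{c} a^k/k!
a^8/8! = 121.213969
Σ terms (k=0..8): 1.00000 + 6.85700 + 23.50922 + 53.73425 + 92.11394 + 126.32506 + 144.36849 + 141.41924 + 121.21397 = 710.541169
B = 121.213969/710.541169 = 0.170594

Final: 0.170594


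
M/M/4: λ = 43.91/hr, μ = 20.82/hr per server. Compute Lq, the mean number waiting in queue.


a = λ/μ = 2.1090; ρ = a/4 = 0.5273
P₀ = 0.115736
Lq = P₀·a^c·ρ / (c!·(1−ρ)²) = 0.115736·19.78476·0.5273/(24·0.22349)
= 0.22509

Final: 0.22509


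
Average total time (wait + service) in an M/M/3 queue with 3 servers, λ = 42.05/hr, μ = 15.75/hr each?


a = 2.6698; ρ = 0.8899; P₀ = 0.027736
Lq = P₀·a^c·ρ/(c!(1−ρ)²) = 6.46408
Wq = Lq/λ = 6.46408/42.05 = 0.15372 hr
W = Wq + 1/μ = 0.15372 + 0.06349 = 0.21722 hr

Final: 0.21722 hr


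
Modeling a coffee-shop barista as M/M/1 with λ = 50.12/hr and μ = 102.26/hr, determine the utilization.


ρ = λ/μ = 50.12/102.26 = 0.4901

Final: 0.4901


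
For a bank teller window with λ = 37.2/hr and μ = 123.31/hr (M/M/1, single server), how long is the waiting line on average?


ρ = 37.2/123.31 = 0.3017
Lq = ρ²/(1−ρ) = 0.09101/0.6983 = 0.1303

Final: 0.1303


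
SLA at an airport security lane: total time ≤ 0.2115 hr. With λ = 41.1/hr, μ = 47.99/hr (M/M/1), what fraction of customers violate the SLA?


W ~ Exponential(μ−λ) for M/M/1.
μ − λ = 47.99 − 41.1 = 6.8900
P(W > t) = e^{−(μ−λ)t} = e^{−1.4572} = 0.232879

Final: 0.232879


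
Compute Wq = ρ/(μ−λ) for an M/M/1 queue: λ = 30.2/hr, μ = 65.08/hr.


ρ = 30.2/65.08 = 0.4640
Wq = ρ/(μ−λ) = 0.4640/(65.08 − 30.2) = 0.4640/34.88 = 0.01330 hr

Final: 0.01330 hr


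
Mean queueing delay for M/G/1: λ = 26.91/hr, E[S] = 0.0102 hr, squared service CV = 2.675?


ρ = λ·E[S] = 26.91·0.0102 = 0.2745
E[S²] = E[S]²(1+C_s²) = 0.0102²·(1+2.675) = 0.0003823
Wq = λ·E[S²]/(2(1−ρ)) = 26.91·0.0003823/(2·0.7255) = 0.007091 hr

Final: 0.007091 hr


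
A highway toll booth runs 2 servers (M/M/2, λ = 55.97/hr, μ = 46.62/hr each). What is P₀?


a = λ/μ = 55.97/46.62 = 1.2006; ρ = a/c = 0.6003
Σ_{k=0}^{1} a^k/k! (terms k=0..1) = 1.00000 + 1.20056 = 2.20056
Tail: a^2/(2!(1−ρ)) = 1.44134/(2·0.3997) = 1.80293
P₀ = 1/(2.20056 + 1.80293) = 1/4.00349 = 0.249782

Final: 0.249782


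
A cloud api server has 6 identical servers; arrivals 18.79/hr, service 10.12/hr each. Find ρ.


ρ = λ/(cμ) = 18.79/(6·10.12) = 18.79/60.72 = 0.3095

Final: 0.3095


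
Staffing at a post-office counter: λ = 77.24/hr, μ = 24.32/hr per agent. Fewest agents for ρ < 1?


Stability requires cμ > λ ⇔ c > λ/μ.
λ/μ = 77.24/24.32 = 3.1760
Minimum integer c = ⌊3.1760⌋ + 1 = 4
Check: 4·24.32 = 97.28 > 77.24, while 3·24.32 = 72.96 ≤ 77.24

Final: 4 servers


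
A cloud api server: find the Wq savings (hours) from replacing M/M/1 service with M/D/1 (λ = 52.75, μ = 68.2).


ρ = 52.75/68.2 = 0.7735
Wq(M/M/1) = ρ/(μ−λ) = 0.7735/15.45 = 0.05006 hr
Wq(M/D/1) = ρ/(2(μ−λ)) = 0.02503 hr
Savings = 0.05006 − 0.02503 = 0.02503 hr

Final: 0.02503 hr


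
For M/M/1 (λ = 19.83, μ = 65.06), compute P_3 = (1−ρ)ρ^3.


ρ = 19.83/65.06 = 0.3048
P_n = (1−ρ)·ρ^n = (1 − 0.3048)·0.3048^3 = 0.6952·0.028316 = 0.019685

Final: 0.019685


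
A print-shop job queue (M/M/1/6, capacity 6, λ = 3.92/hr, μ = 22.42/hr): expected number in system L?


ρ = 3.92/22.42 = 0.1748
L = ρ[1 − (K+1)ρ^K + Kρ^(K+1)] / [(1−ρ)(1−ρ^(K+1))]
Numerator: 0.1748·(1 − 7·0.00002857 + 6·0.000004995) = 0.174814
Denominator: (0.8252)·(0.999995) = 0.825152
L = 0.174814/0.825152 = 0.2119

Final: 0.2119


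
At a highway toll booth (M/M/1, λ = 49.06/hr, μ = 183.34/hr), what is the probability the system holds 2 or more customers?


ρ = 49.06/183.34 = 0.2676
P(N ≥ n) = ρ^n = 0.2676^2 = 0.071605

Final: 0.071605


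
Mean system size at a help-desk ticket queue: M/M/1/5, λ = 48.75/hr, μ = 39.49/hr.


ρ = 48.75/39.49 = 1.2345
L = ρ[1 − (K+1)ρ^K + Kρ^(K+1)] / [(1−ρ)(1−ρ^(K+1))]
Numerator: 1.2345·(1 − 6·2.867064 + 5·3.539361) = 1.844848
Denominator: (-0.2345)·(-2.539361) = 0.595454
L = 1.844848/0.595454 = 3.0982

Final: 3.0982


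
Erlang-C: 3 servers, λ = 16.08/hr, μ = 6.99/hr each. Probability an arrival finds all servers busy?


a = λ/μ = 2.3004; ρ = a/3 = 0.7668
P₀ = 0.068272 (from M/M/c formula)
C(c,a) = [a^c/(c!(1−ρ))]·P₀ = [12.17381/(6·0.2332)]·0.068272
= 8.70092·0.068272 = 0.594027

Final: 0.594027
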